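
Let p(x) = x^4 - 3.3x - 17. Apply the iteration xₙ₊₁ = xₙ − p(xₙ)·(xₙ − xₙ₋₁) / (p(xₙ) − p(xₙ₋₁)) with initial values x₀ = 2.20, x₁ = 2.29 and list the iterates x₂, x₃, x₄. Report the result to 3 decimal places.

2.220, 2.221, 2.221

p(2.20) = -0.83440, p(2.29) = 2.94358
x₂ = 2.29000 − 2.94358·(2.29000 − 2.20000) / (2.94358 − (-0.83440)) = 2.29000 − (0.26492)/(3.77798) = 2.21988
p(2.21988) = -0.04184
x₃ = 2.21988 − (-0.04184)·(2.21988 − 2.29000) / (-0.04184 − 2.94358) = 2.21988 − (0.00293)/(-2.98542) = 2.22086
p(2.22086) = -0.00205
x₄ = 2.22086 − (-0.00205)·(2.22086 − 2.21988) / (-0.00205 − (-0.04184)) = 2.22086 − (0.00000)/(0.03979) = 2.22091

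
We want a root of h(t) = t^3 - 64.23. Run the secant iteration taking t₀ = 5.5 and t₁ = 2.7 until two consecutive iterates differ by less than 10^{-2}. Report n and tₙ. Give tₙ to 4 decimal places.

n = 6, tₙ = 4.0048

h(5.5) = 102.145000, h(2.7) = -44.547000
t₂ = 2.700000 − (-44.547000)·(-2.800000)/(-146.692000) = 3.550296;  |Δ| = 0.850296
h(3.550296) = -19.479938
t₃ = 3.550296 − (-19.479938)·(0.850296)/(25.067062) = 4.211072;  |Δ| = 0.660776
h(4.211072) = 10.445465
t₄ = 4.211072 − 10.445465·(0.660776)/(29.925403) = 3.980428;  |Δ| = 0.230644
h(3.980428) = -1.164872
t₅ = 3.980428 − (-1.164872)·(-0.230644)/(-11.610337) = 4.003569;  |Δ| = 0.023141
h(4.003569) = -0.058558
t₆ = 4.003569 − (-0.058558)·(0.023141)/(1.106314) = 4.004793;  |Δ| = 0.001225
|t₆ − t₅| = 0.001225 < 10^{-2}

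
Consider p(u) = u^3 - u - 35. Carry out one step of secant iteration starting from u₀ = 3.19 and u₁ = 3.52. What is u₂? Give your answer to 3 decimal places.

3.365

p(3.19) = -5.72824, p(3.52) = 5.09421
u₂ = 3.52000 − 5.09421·(3.52000 − 3.19000) / (5.09421 − (-5.72824)) = 3.52000 − (1.68109)/(10.82245) = 3.36467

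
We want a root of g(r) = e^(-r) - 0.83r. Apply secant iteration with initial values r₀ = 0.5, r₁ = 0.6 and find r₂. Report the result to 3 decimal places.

0.636

g(0.5) = 0.19153, g(0.6) = 0.05081
r₂ = 0.60000 − 0.05081·(0.60000 − 0.50000) / (0.05081 − 0.19153) = 0.60000 − (0.00508)/(-0.14072) = 0.63611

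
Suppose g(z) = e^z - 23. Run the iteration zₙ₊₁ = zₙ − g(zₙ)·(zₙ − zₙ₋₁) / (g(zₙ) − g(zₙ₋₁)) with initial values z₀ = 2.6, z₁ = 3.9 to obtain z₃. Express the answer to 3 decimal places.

3.070

g(2.6) = -9.53626, g(3.9) = 26.40245
z₂ = 3.90000 − 26.40245·(3.90000 − 2.60000) / (26.40245 − (-9.53626)) = 3.90000 − (34.32318)/(35.93871) = 2.94495
g(2.94495) = -3.99024
z₃ = 2.94495 − (-3.99024)·(2.94495 − 3.90000) / (-3.99024 − 26.40245) = 2.94495 − (3.81087)/(-30.39269) = 3.07034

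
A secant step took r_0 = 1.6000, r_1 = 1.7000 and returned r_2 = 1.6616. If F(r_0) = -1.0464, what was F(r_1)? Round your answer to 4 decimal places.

0.6523

The secant line through (1.6000, -1.0464) and (1.7000, F(r_1)) crosses zero at r_2 = 1.6616.
So (1.6000, -1.0464), (1.7000, F(r_1)), (1.6616, 0) are collinear:
F(r_1) = -1.0464 · (1.7000 − 1.6616) / (1.6000 − 1.6616) = -1.0464 · (0.038400)/(-0.061600) = 0.652301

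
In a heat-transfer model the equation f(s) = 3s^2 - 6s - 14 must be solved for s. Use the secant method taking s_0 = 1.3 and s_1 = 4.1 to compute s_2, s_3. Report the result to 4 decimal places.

f(1.3) = -16.730000, f(4.1) = 11.830000
s_2 = 4.100000 − 11.830000·(4.100000 − 1.300000) / (11.830000 − (-16.730000)) = 4.100000 − (33.124000)/(28.560000) = 2.940196
f(2.940196) = -5.706918
s_3 = 2.940196 − (-5.706918)·(2.940196 − 4.100000) / (-5.706918 − 11.830000) = 2.940196 − (6.618905)/(-17.536918) = 3.317623

2.9402, 3.3176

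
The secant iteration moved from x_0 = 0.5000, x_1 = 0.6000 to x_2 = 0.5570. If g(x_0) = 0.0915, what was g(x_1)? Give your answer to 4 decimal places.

-0.0690

The secant line through (0.5000, 0.0915) and (0.6000, g(x_1)) crosses zero at x_2 = 0.5570.
So (0.5000, 0.0915), (0.6000, g(x_1)), (0.5570, 0) are collinear:
g(x_1) = 0.0915 · (0.6000 − 0.5570) / (0.5000 − 0.5570) = 0.0915 · (0.043000)/(-0.057000) = -0.069026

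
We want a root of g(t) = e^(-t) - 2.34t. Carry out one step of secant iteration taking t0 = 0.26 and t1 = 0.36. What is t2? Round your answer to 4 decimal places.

0.3129

g(0.26) = 0.162652, g(0.36) = -0.144724
t2 = 0.360000 − (-0.144724)·(0.360000 − 0.260000) / (-0.144724 − 0.162652) = 0.360000 − (-0.014472)/(-0.307375) = 0.312916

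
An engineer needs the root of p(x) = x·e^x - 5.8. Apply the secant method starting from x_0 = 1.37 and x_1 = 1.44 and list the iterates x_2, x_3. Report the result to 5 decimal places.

1.41167, 1.41248

p(1.37) = -0.4085695, p(1.44) = 0.2778020
x_2 = 1.4400000 − 0.2778020·(1.4400000 − 1.3700000) / (0.2778020 − (-0.4085695)) = 1.4400000 − (0.0194461)/(0.6863715) = 1.4116682
p(1.4116682) = -0.0082162
x_3 = 1.4116682 − (-0.0082162)·(1.4116682 − 1.4400000) / (-0.0082162 − 0.2778020) = 1.4116682 − (0.0002328)/(-0.2860182) = 1.4124821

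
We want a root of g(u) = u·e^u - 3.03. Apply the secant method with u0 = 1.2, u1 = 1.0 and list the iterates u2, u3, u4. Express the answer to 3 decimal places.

1.049, 1.055, 1.055

g(1.2) = 0.95414, g(1.0) = -0.31172
u2 = 1.00000 − (-0.31172)·(1.00000 − 1.20000) / (-0.31172 − 0.95414) = 1.00000 − (0.06234)/(-1.26586) = 1.04925
g(1.04925) = -0.03386
u3 = 1.04925 − (-0.03386)·(1.04925 − 1.00000) / (-0.03386 − (-0.31172)) = 1.04925 − (-0.00167)/(0.27786) = 1.05525
g(1.05525) = 0.00142
u4 = 1.05525 − 0.00142·(1.05525 − 1.04925) / (0.00142 − (-0.03386)) = 1.05525 − (0.00001)/(0.03527) = 1.05501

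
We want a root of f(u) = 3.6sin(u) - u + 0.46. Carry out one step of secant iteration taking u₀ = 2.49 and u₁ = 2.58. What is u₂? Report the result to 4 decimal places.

f(2.49) = 0.153233, f(2.58) = -0.202874
u₂ = 2.580000 − (-0.202874)·(2.580000 − 2.490000) / (-0.202874 − 0.153233) = 2.580000 − (-0.018259)/(-0.356107) = 2.528727

2.5287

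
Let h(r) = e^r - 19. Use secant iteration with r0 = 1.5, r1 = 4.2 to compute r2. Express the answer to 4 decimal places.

h(1.5) = -14.518311, h(4.2) = 47.686331
r2 = 4.200000 − 47.686331·(4.200000 − 1.500000) / (47.686331 − (-14.518311)) = 4.200000 − (128.753094)/(62.204642) = 2.130169

2.1302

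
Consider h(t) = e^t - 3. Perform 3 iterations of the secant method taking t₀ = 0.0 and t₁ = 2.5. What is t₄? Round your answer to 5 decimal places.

h(0.0) = -2.0000000, h(2.5) = 9.1824940
t₂ = 2.5000000 − 9.1824940·(2.5000000 − 0.0000000) / (9.1824940 − (-2.0000000)) = 2.5000000 − (22.9562349)/(11.1824940) = 0.4471274
h(0.4471274) = -1.4361864
t₃ = 0.4471274 − (-1.4361864)·(0.4471274 − 2.5000000) / (-1.4361864 − 9.1824940) = 0.4471274 − (2.9483077)/(-10.6186804) = 0.7247804
h(0.7247804) = -0.9357223
t₄ = 0.7247804 − (-0.9357223)·(0.7247804 − 0.4471274) / (-0.9357223 − (-1.4361864)) = 0.7247804 − (-0.2598060)/(0.5004641) = 1.2439106

1.24391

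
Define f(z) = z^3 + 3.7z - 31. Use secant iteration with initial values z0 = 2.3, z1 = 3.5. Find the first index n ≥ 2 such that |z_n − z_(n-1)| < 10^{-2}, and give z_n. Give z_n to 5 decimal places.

f(2.3) = -10.3230000, f(3.5) = 24.8250000
z2 = 3.5000000 − 24.8250000·(1.2000000)/(35.1480000) = 2.6524411;  |Δ| = 0.8475589
f(2.6524411) = -2.5248675
z3 = 2.6524411 − (-2.5248675)·(-0.8475589)/(-27.3498675) = 2.7306855;  |Δ| = 0.0782444
f(2.7306855) = -0.5347158
z4 = 2.7306855 − (-0.5347158)·(0.0782444)/(1.9901517) = 2.7517083;  |Δ| = 0.0210228
f(2.7517083) = 0.0169764
z5 = 2.7517083 − 0.0169764·(0.0210228)/(0.5516922) = 2.7510614;  |Δ| = 0.0006469
|z5 − z4| = 0.0006469 < 10^{-2}

n = 5, z_n = 2.75106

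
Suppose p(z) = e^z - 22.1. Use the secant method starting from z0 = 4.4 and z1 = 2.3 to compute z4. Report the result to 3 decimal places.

p(4.4) = 59.35087, p(2.3) = -12.12582
z2 = 2.30000 − (-12.12582)·(2.30000 − 4.40000) / (-12.12582 − 59.35087) = 2.30000 − (25.46422)/(-71.47669) = 2.65626
p(2.65626) = -7.85709
z3 = 2.65626 − (-7.85709)·(2.65626 − 2.30000) / (-7.85709 − (-12.12582)) = 2.65626 − (-2.79916)/(4.26872) = 3.31200
p(3.31200) = 5.33984
z4 = 3.31200 − 5.33984·(3.31200 − 2.65626) / (5.33984 − (-7.85709)) = 3.31200 − (3.50153)/(13.19693) = 3.04667

3.047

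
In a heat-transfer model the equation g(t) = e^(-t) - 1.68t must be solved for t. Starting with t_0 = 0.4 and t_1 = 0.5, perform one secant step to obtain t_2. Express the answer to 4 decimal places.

0.3993

g(0.4) = -0.001680, g(0.5) = -0.233469
t_2 = 0.500000 − (-0.233469)·(0.500000 − 0.400000) / (-0.233469 − (-0.001680)) = 0.500000 − (-0.023347)/(-0.231789) = 0.399275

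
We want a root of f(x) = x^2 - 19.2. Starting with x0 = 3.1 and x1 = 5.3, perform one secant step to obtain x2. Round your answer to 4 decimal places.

4.2417

f(3.1) = -9.590000, f(5.3) = 8.890000
x2 = 5.300000 − 8.890000·(5.300000 − 3.100000) / (8.890000 − (-9.590000)) = 5.300000 − (19.558000)/(18.480000) = 4.241667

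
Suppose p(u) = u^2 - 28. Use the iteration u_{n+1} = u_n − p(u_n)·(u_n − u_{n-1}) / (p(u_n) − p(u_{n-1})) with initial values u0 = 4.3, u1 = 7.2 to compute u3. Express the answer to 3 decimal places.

5.266

p(4.3) = -9.51000, p(7.2) = 23.84000
u2 = 7.20000 − 23.84000·(7.20000 − 4.30000) / (23.84000 − (-9.51000)) = 7.20000 − (69.13600)/(33.35000) = 5.12696
p(5.12696) = -1.71432
u3 = 5.12696 − (-1.71432)·(5.12696 − 7.20000) / (-1.71432 − 23.84000) = 5.12696 − (3.55385)/(-25.55432) = 5.26603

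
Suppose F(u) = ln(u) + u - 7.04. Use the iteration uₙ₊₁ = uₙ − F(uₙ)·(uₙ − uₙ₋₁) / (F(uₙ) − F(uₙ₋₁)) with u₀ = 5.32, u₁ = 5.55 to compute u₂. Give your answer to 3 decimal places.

5.361

F(5.32) = -0.04853, F(5.55) = 0.22380
u₂ = 5.55000 − 0.22380·(5.55000 − 5.32000) / (0.22380 − (-0.04853)) = 5.55000 − (0.05147)/(0.27232) = 5.36098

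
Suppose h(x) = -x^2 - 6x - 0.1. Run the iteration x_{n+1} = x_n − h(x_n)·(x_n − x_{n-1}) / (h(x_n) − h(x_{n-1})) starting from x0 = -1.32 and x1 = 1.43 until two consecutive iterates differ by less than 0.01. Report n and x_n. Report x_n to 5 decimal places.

n = 5, x_n = -0.01675

h(-1.32) = 6.0776000, h(1.43) = -10.7249000
x2 = 1.4300000 − (-10.7249000)·(2.7500000)/(-16.8025000) = -0.3253028;  |Δ| = 1.7553028
h(-0.3253028) = 1.7459948
x3 = -0.3253028 − 1.7459948·(-1.7553028)/(12.4708948) = -0.0795506;  |Δ| = 0.2457522
h(-0.0795506) = 0.3709753
x4 = -0.0795506 − 0.3709753·(0.2457522)/(-1.3750194) = -0.0132475;  |Δ| = 0.0663031
h(-0.0132475) = -0.0206902
x5 = -0.0132475 − (-0.0206902)·(0.0663031)/(-0.3916656) = -0.0167501;  |Δ| = 0.0035025
|x5 − x4| = 0.0035025 < 0.01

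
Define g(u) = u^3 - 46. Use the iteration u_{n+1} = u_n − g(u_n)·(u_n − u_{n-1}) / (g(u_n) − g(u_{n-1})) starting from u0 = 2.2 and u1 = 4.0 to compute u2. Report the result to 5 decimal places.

g(2.2) = -35.3520000, g(4.0) = 18.0000000
u2 = 4.0000000 − 18.0000000·(4.0000000 − 2.2000000) / (18.0000000 − (-35.3520000)) = 4.0000000 − (32.4000000)/(53.3520000) = 3.3927126

3.39271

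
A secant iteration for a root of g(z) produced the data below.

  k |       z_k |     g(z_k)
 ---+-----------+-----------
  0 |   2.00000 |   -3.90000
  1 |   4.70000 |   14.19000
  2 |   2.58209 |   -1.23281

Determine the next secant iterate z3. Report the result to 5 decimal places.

z3 = 2.58209 − (-1.23281)·(2.58209 − 4.70000) / (-1.23281 − 14.19000)
   = 2.58209 − (2.6109806)/(-15.4228100) = 2.7513834

2.75138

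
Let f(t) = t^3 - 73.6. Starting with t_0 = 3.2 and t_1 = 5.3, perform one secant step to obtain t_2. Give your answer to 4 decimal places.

f(3.2) = -40.832000, f(5.3) = 75.277000
t_2 = 5.300000 − 75.277000·(5.300000 − 3.200000) / (75.277000 − (-40.832000)) = 5.300000 − (158.081700)/(116.109000) = 3.938506

3.9385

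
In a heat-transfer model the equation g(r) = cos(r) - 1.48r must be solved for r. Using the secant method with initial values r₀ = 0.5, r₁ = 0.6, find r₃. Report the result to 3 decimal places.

0.569

g(0.5) = 0.13758, g(0.6) = -0.06266
r₂ = 0.60000 − (-0.06266)·(0.60000 − 0.50000) / (-0.06266 − 0.13758) = 0.60000 − (-0.00627)/(-0.20025) = 0.56871
g(0.56871) = 0.00091
r₃ = 0.56871 − 0.00091·(0.56871 − 0.60000) / (0.00091 − (-0.06266)) = 0.56871 − (-0.00003)/(0.06358) = 0.56916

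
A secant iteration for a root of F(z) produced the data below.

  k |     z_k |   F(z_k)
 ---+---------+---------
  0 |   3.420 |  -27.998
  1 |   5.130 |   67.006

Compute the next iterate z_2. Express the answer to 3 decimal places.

3.924

z_2 = 5.130 − 67.006·(5.130 − 3.420) / (67.006 − (-27.998))
   = 5.130 − (114.58026)/(95.00400) = 3.92394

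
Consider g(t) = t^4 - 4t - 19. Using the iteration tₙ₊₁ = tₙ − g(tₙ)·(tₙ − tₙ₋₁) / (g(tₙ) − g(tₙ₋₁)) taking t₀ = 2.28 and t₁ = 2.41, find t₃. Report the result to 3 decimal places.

2.305

g(2.28) = -1.09664, g(2.41) = 5.09403
t₂ = 2.41000 − 5.09403·(2.41000 − 2.28000) / (5.09403 − (-1.09664)) = 2.41000 − (0.66222)/(6.19066) = 2.30303
g(2.30303) = -0.08032
t₃ = 2.30303 − (-0.08032)·(2.30303 − 2.41000) / (-0.08032 − 5.09403) = 2.30303 − (0.00859)/(-5.17435) = 2.30469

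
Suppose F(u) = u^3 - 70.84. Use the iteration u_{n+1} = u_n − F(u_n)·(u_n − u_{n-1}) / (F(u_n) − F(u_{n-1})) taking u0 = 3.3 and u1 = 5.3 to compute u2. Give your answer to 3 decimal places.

F(3.3) = -34.90300, F(5.3) = 78.03700
u2 = 5.30000 − 78.03700·(5.30000 − 3.30000) / (78.03700 − (-34.90300)) = 5.30000 − (156.07400)/(112.94000) = 3.91808

3.918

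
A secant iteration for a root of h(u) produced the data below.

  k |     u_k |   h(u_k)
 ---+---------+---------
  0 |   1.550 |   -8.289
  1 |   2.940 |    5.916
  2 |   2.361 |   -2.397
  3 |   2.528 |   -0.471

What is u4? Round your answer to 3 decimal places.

u4 = 2.528 − (-0.471)·(2.528 − 2.361) / (-0.471 − (-2.397))
   = 2.528 − (-0.07866)/(1.92600) = 2.56884

2.569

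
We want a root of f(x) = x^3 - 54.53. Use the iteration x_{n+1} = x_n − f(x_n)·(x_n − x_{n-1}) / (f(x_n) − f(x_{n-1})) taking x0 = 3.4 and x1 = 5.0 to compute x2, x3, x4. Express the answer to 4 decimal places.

f(3.4) = -15.226000, f(5.0) = 70.470000
x2 = 5.000000 − 70.470000·(5.000000 − 3.400000) / (70.470000 − (-15.226000)) = 5.000000 − (112.752000)/(85.696000) = 3.684279
f(3.684279) = -4.519909
x3 = 3.684279 − (-4.519909)·(3.684279 − 5.000000) / (-4.519909 − 70.470000) = 3.684279 − (5.946938)/(-74.989909) = 3.763582
f(3.763582) = -1.220536
x4 = 3.763582 − (-1.220536)·(3.763582 − 3.684279) / (-1.220536 − (-4.519909)) = 3.763582 − (-0.096792)/(3.299374) = 3.792919

3.6843, 3.7636, 3.7929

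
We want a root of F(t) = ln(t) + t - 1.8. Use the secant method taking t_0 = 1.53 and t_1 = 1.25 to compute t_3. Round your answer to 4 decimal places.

F(1.53) = 0.155268, F(1.25) = -0.326856
t_2 = 1.250000 − (-0.326856)·(1.250000 − 1.530000) / (-0.326856 − 0.155268) = 1.250000 − (0.091520)/(-0.482124) = 1.439826
F(1.439826) = 0.004349
t_3 = 1.439826 − 0.004349·(1.439826 − 1.250000) / (0.004349 − (-0.326856)) = 1.439826 − (0.000825)/(0.331205) = 1.437334

1.4373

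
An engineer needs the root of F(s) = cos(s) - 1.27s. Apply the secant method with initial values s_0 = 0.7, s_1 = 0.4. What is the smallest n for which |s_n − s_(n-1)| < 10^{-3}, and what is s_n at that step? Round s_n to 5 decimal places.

n = 4, s_n = 0.63426

F(0.7) = -0.1241578, F(0.4) = 0.4130610
s_2 = 0.4000000 − 0.4130610·(-0.3000000)/(0.5372188) = 0.6306663;  |Δ| = 0.2306663
F(0.6306663) = 0.0066885
s_3 = 0.6306663 − 0.0066885·(0.2306663)/(-0.4063725) = 0.6344629;  |Δ| = 0.0037965
F(0.6344629) = -0.0003777
s_4 = 0.6344629 − (-0.0003777)·(0.0037965)/(-0.0070662) = 0.6342600;  |Δ| = 0.0002029
|s_4 − s_3| = 0.0002029 < 10^{-3}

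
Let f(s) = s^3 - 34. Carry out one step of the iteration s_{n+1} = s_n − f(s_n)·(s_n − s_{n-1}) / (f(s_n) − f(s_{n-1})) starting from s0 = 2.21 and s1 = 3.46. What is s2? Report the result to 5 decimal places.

f(2.21) = -23.2061390, f(3.46) = 7.4217360
s2 = 3.4600000 − 7.4217360·(3.4600000 − 2.2100000) / (7.4217360 − (-23.2061390)) = 3.4600000 − (9.2771700)/(30.6278750) = 3.1571004

3.15710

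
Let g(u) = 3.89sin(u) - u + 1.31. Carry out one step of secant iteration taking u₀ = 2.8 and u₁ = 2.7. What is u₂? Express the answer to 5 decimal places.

2.75932

g(2.8) = -0.1868961, g(2.7) = 0.2725077
u₂ = 2.7000000 − 0.2725077·(2.7000000 − 2.8000000) / (0.2725077 − (-0.1868961)) = 2.7000000 − (-0.0272508)/(0.4594038) = 2.7593177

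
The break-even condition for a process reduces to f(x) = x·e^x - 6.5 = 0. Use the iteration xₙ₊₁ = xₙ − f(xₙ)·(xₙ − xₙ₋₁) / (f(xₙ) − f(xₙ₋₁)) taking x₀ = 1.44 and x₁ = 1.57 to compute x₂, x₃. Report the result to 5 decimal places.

1.47737, 1.47970

f(1.44) = -0.4221980, f(1.57) = 1.0464377
x₂ = 1.5700000 − 1.0464377·(1.5700000 − 1.4400000) / (1.0464377 − (-0.4221980)) = 1.5700000 − (0.1360369)/(1.4686357) = 1.4773719
f(1.4773719) = -0.0270192
x₃ = 1.4773719 − (-0.0270192)·(1.4773719 − 1.5700000) / (-0.0270192 − 1.0464377) = 1.4773719 − (0.0025027)/(-1.0734569) = 1.4797034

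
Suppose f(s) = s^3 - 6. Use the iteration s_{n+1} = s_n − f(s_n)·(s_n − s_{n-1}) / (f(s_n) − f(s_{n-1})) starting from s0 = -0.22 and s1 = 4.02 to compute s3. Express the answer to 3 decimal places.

f(-0.22) = -6.01065, f(4.02) = 58.96481
s2 = 4.02000 − 58.96481·(4.02000 − (-0.22000)) / (58.96481 − (-6.01065)) = 4.02000 − (250.01079)/(64.97546) = 0.17223
f(0.17223) = -5.99489
s3 = 0.17223 − (-5.99489)·(0.17223 − 4.02000) / (-5.99489 − 58.96481) = 0.17223 − (23.06698)/(-64.95970) = 0.52732

0.527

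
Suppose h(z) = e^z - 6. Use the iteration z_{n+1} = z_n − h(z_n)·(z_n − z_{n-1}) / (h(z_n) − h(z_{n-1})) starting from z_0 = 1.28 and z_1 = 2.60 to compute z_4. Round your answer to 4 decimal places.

h(1.28) = -2.403360, h(2.60) = 7.463738
z_2 = 2.600000 − 7.463738·(2.600000 − 1.280000) / (7.463738 − (-2.403360)) = 2.600000 − (9.852134)/(9.867098) = 1.601517
h(1.601517) = -1.039450
z_3 = 1.601517 − (-1.039450)·(1.601517 − 2.600000) / (-1.039450 − 7.463738) = 1.601517 − (1.037874)/(-8.503188) = 1.723574
h(1.723574) = -0.395479
z_4 = 1.723574 − (-0.395479)·(1.723574 − 1.601517) / (-0.395479 − (-1.039450)) = 1.723574 − (-0.048271)/(0.643971) = 1.798532

1.7985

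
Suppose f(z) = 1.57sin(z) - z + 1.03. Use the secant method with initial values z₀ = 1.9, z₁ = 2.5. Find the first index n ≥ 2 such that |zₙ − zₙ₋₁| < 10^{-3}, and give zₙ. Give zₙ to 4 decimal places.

n = 5, zₙ = 2.2508

f(1.9) = 0.615691, f(2.5) = -0.530399
z₂ = 2.500000 − (-0.530399)·(0.600000)/(-1.146090) = 2.222326;  |Δ| = 0.277674
f(2.222326) = 0.056070
z₃ = 2.222326 − 0.056070·(-0.277674)/(0.586469) = 2.248874;  |Δ| = 0.026548
f(2.248874) = 0.003811
z₄ = 2.248874 − 0.003811·(0.026548)/(-0.052259) = 2.250810;  |Δ| = 0.001936
f(2.250810) = -0.000034
z₅ = 2.250810 − (-0.000034)·(0.001936)/(-0.003845) = 2.250793;  |Δ| = 0.000017
|z₅ − z₄| = 0.000017 < 10^{-3}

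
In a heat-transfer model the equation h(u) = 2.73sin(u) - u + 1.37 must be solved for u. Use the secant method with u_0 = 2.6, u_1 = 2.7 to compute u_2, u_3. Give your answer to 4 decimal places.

h(2.6) = 0.177319, h(2.7) = -0.163253
u_2 = 2.700000 − (-0.163253)·(2.700000 − 2.600000) / (-0.163253 − 0.177319) = 2.700000 − (-0.016325)/(-0.340572) = 2.652065
h(2.652065) = 0.001606
u_3 = 2.652065 − 0.001606·(2.652065 − 2.700000) / (0.001606 − (-0.163253)) = 2.652065 − (-0.000077)/(0.164859) = 2.652532

2.6521, 2.6525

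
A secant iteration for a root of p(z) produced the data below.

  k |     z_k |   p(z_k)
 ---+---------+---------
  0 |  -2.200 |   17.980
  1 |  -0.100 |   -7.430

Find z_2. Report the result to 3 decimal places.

z_2 = -0.100 − (-7.430)·(-0.100 − (-2.200)) / (-7.430 − 17.980)
   = -0.100 − (-15.60300)/(-25.41000) = -0.71405

-0.714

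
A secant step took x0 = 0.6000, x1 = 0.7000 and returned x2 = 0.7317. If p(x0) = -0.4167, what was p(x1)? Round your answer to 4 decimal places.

-0.1003

The secant line through (0.6000, -0.4167) and (0.7000, p(x1)) crosses zero at x2 = 0.7317.
So (0.6000, -0.4167), (0.7000, p(x1)), (0.7317, 0) are collinear:
p(x1) = -0.4167 · (0.7000 − 0.7317) / (0.6000 − 0.7317) = -0.4167 · (-0.031700)/(-0.131700) = -0.100299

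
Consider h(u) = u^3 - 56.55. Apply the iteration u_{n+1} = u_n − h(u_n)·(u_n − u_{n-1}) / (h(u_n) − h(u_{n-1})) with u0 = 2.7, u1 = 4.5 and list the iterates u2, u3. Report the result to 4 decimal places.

h(2.7) = -36.867000, h(4.5) = 34.575000
u2 = 4.500000 − 34.575000·(4.500000 − 2.700000) / (34.575000 − (-36.867000)) = 4.500000 − (62.235000)/(71.442000) = 3.628874
h(3.628874) = -8.762360
u3 = 3.628874 − (-8.762360)·(3.628874 − 4.500000) / (-8.762360 − 34.575000) = 3.628874 − (7.633121)/(-43.337360) = 3.805006

3.6289, 3.8050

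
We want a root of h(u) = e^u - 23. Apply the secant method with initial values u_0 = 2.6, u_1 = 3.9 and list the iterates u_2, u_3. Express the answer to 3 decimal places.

h(2.6) = -9.53626, h(3.9) = 26.40245
u_2 = 3.90000 − 26.40245·(3.90000 − 2.60000) / (26.40245 − (-9.53626)) = 3.90000 − (34.32318)/(35.93871) = 2.94495
h(2.94495) = -3.99024
u_3 = 2.94495 − (-3.99024)·(2.94495 − 3.90000) / (-3.99024 − 26.40245) = 2.94495 − (3.81087)/(-30.39269) = 3.07034

2.945, 3.070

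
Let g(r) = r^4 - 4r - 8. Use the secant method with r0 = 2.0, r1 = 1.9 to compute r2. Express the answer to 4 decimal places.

g(2.0) = 0.000000, g(1.9) = -2.567900
r2 = 1.900000 − (-2.567900)·(1.900000 − 2.000000) / (-2.567900 − 0.000000) = 1.900000 − (0.256790)/(-2.567900) = 2.000000

2.0000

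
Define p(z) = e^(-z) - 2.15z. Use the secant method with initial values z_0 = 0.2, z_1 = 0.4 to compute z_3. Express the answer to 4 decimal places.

0.3333

p(0.2) = 0.388731, p(0.4) = -0.189680
z_2 = 0.400000 − (-0.189680)·(0.400000 − 0.200000) / (-0.189680 − 0.388731) = 0.400000 − (-0.037936)/(-0.578411) = 0.334413
p(0.334413) = -0.003231
z_3 = 0.334413 − (-0.003231)·(0.334413 − 0.400000) / (-0.003231 − (-0.189680)) = 0.334413 − (0.000212)/(0.186449) = 0.333277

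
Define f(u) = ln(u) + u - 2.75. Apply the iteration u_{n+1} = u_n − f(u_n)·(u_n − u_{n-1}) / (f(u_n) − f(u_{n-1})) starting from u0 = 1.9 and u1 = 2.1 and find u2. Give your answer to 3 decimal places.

2.039

f(1.9) = -0.20815, f(2.1) = 0.09194
u2 = 2.10000 − 0.09194·(2.10000 − 1.90000) / (0.09194 − (-0.20815)) = 2.10000 − (0.01839)/(0.30008) = 2.03873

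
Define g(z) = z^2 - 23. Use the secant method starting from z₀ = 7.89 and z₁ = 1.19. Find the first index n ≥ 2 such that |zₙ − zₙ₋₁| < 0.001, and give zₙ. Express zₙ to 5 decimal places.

n = 7, zₙ = 4.79583

g(7.89) = 39.2521000, g(1.19) = -21.5839000
z₂ = 1.1900000 − (-21.5839000)·(-6.7000000)/(-60.8360000) = 3.5670815;  |Δ| = 2.3770815
g(3.5670815) = -10.2759296
z₃ = 3.5670815 − (-10.2759296)·(2.3770815)/(11.3079704) = 5.7272147;  |Δ| = 2.1601332
g(5.7272147) = 9.8009880
z₄ = 5.7272147 − 9.8009880·(2.1601332)/(20.0769176) = 4.6726983;  |Δ| = 1.0545164
g(4.6726983) = -1.1658910
z₅ = 4.6726983 − (-1.1658910)·(-1.0545164)/(-10.9668790) = 4.7848041;  |Δ| = 0.1121058
g(4.7848041) = -0.1056497
z₆ = 4.7848041 − (-0.1056497)·(0.1121058)/(1.0602413) = 4.7959751;  |Δ| = 0.0111710
g(4.7959751) = 0.0013771
z₇ = 4.7959751 − 0.0013771·(0.0111710)/(0.1070269) = 4.7958314;  |Δ| = 0.0001437
|z₇ − z₆| = 0.0001437 < 0.001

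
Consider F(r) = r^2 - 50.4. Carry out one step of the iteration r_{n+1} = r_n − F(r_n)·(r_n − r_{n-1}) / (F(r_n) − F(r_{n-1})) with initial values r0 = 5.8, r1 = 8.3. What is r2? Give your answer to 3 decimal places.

F(5.8) = -16.76000, F(8.3) = 18.49000
r2 = 8.30000 − 18.49000·(8.30000 − 5.80000) / (18.49000 − (-16.76000)) = 8.30000 − (46.22500)/(35.25000) = 6.98865

6.989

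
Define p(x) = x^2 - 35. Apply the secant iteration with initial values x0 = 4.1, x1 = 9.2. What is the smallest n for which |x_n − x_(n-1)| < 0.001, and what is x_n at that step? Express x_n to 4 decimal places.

n = 6, x_n = 5.9161

p(4.1) = -18.190000, p(9.2) = 49.640000
x2 = 9.200000 − 49.640000·(5.100000)/(67.830000) = 5.467669;  |Δ| = 3.732331
p(5.467669) = -5.104594
x3 = 5.467669 − (-5.104594)·(-3.732331)/(-54.744594) = 5.815686;  |Δ| = 0.348017
p(5.815686) = -1.177798
x4 = 5.815686 − (-1.177798)·(0.348017)/(3.926796) = 5.920070;  |Δ| = 0.104384
p(5.920070) = 0.047223
x5 = 5.920070 − 0.047223·(0.104384)/(1.225021) = 5.916046;  |Δ| = 0.004024
p(5.916046) = -0.000404
x6 = 5.916046 − (-0.000404)·(-0.004024)/(-0.047627) = 5.916080;  |Δ| = 0.000034
|x6 − x5| = 0.000034 < 0.001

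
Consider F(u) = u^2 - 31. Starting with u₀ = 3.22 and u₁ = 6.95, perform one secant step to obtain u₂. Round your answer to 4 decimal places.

5.2487

F(3.22) = -20.631600, F(6.95) = 17.302500
u₂ = 6.950000 − 17.302500·(6.950000 − 3.220000) / (17.302500 − (-20.631600)) = 6.950000 − (64.538325)/(37.934100) = 5.248673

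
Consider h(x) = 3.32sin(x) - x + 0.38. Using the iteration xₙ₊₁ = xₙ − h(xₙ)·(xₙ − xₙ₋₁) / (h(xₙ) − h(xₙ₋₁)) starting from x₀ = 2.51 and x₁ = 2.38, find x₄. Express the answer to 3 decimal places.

h(2.51) = -0.16977, h(2.38) = 0.29105
x₂ = 2.38000 − 0.29105·(2.38000 − 2.51000) / (0.29105 − (-0.16977)) = 2.38000 − (-0.03784)/(0.46082) = 2.46211
h(2.46211) = 0.00416
x₃ = 2.46211 − 0.00416·(2.46211 − 2.38000) / (0.00416 − 0.29105) = 2.46211 − (0.00034)/(-0.28689) = 2.46330
h(2.46330) = -0.00011
x₄ = 2.46330 − (-0.00011)·(2.46330 − 2.46211) / (-0.00011 − 0.00416) = 2.46330 − (0.00000)/(-0.00426) = 2.46327

2.463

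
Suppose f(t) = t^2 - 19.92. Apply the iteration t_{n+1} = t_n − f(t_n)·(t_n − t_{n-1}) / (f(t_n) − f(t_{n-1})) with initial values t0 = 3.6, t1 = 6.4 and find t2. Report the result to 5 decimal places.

4.29600

f(3.6) = -6.9600000, f(6.4) = 21.0400000
t2 = 6.4000000 − 21.0400000·(6.4000000 − 3.6000000) / (21.0400000 − (-6.9600000)) = 6.4000000 − (58.9120000)/(28.0000000) = 4.2960000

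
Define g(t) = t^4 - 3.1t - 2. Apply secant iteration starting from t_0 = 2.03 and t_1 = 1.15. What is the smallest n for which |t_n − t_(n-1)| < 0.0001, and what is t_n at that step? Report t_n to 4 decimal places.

n = 8, t_n = 1.6296

g(2.03) = 8.688817, g(1.15) = -3.815994
t_2 = 1.150000 − (-3.815994)·(-0.880000)/(-12.504811) = 1.418543;  |Δ| = 0.268543
g(1.418543) = -2.348279
t_3 = 1.418543 − (-2.348279)·(0.268543)/(1.467715) = 1.848199;  |Δ| = 0.429656
g(1.848199) = 3.938544
t_4 = 1.848199 − 3.938544·(0.429656)/(6.286823) = 1.579030;  |Δ| = 0.269169
g(1.579030) = -0.678275
t_5 = 1.579030 − (-0.678275)·(-0.269169)/(-4.616819) = 1.618574;  |Δ| = 0.039545
g(1.618574) = -0.154318
t_6 = 1.618574 − (-0.154318)·(0.039545)/(0.523957) = 1.630221;  |Δ| = 0.011647
g(1.630221) = 0.009265
t_7 = 1.630221 − 0.009265·(0.011647)/(0.163583) = 1.629562;  |Δ| = 0.000660
g(1.629562) = -0.000115
t_8 = 1.629562 − (-0.000115)·(-0.000660)/(-0.009380) = 1.629570;  |Δ| = 0.000008
|t_8 − t_7| = 0.000008 < 0.0001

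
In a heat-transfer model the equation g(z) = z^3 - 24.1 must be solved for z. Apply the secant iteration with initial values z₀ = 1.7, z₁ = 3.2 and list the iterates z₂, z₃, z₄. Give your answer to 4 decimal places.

2.7332, 2.8724, 2.8894

g(1.7) = -19.187000, g(3.2) = 8.668000
z₂ = 3.200000 − 8.668000·(3.200000 − 1.700000) / (8.668000 − (-19.187000)) = 3.200000 − (13.002000)/(27.855000) = 2.733226
g(2.733226) = -3.681377
z₃ = 2.733226 − (-3.681377)·(2.733226 − 3.200000) / (-3.681377 − 8.668000) = 2.733226 − (1.718372)/(-12.349377) = 2.872372
g(2.872372) = -0.401432
z₄ = 2.872372 − (-0.401432)·(2.872372 − 2.733226) / (-0.401432 − (-3.681377)) = 2.872372 − (-0.055858)/(3.279945) = 2.889402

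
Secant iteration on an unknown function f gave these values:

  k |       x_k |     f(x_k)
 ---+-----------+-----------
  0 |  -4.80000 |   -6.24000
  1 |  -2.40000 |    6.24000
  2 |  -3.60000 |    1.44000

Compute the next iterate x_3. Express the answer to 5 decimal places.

x_3 = -3.60000 − 1.44000·(-3.60000 − (-2.40000)) / (1.44000 − 6.24000)
   = -3.60000 − (-1.7280000)/(-4.8000000) = -3.9600000

-3.96000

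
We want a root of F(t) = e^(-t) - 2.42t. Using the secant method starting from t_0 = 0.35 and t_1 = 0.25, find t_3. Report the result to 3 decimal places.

0.305

F(0.35) = -0.14231, F(0.25) = 0.17380
t_2 = 0.25000 − 0.17380·(0.25000 − 0.35000) / (0.17380 − (-0.14231)) = 0.25000 − (-0.01738)/(0.31611) = 0.30498
F(0.30498) = -0.00092
t_3 = 0.30498 − (-0.00092)·(0.30498 − 0.25000) / (-0.00092 − 0.17380) = 0.30498 − (-0.00005)/(-0.17472) = 0.30469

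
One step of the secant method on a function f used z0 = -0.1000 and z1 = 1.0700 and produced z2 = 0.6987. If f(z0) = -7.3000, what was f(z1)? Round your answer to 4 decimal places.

3.3936

The secant line through (-0.1000, -7.3000) and (1.0700, f(z1)) crosses zero at z2 = 0.6987.
So (-0.1000, -7.3000), (1.0700, f(z1)), (0.6987, 0) are collinear:
f(z1) = -7.3000 · (1.0700 − 0.6987) / (-0.1000 − 0.6987) = -7.3000 · (0.371300)/(-0.798700) = 3.393627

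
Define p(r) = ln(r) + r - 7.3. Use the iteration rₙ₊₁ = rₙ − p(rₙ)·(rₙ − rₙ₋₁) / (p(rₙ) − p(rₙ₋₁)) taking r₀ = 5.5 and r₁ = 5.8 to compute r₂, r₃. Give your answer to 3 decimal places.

p(5.5) = -0.09525, p(5.8) = 0.25786
r₂ = 5.80000 − 0.25786·(5.80000 − 5.50000) / (0.25786 − (-0.09525)) = 5.80000 − (0.07736)/(0.35311) = 5.58093
p(5.58093) = 0.00028
r₃ = 5.58093 − 0.00028·(5.58093 − 5.80000) / (0.00028 − 0.25786) = 5.58093 − (-0.00006)/(-0.25758) = 5.58069

5.581, 5.581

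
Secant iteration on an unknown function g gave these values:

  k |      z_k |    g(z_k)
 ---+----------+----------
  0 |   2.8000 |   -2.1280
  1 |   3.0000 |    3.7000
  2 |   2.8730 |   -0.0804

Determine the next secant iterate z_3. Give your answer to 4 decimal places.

2.8757

z_3 = 2.8730 − (-0.0804)·(2.8730 − 3.0000) / (-0.0804 − 3.7000)
   = 2.8730 − (0.010211)/(-3.780400) = 2.875701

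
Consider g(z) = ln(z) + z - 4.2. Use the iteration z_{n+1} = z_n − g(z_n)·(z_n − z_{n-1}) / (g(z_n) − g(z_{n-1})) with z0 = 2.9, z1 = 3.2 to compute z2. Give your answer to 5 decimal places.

3.07716

g(2.9) = -0.2352893, g(3.2) = 0.1631508
z2 = 3.2000000 − 0.1631508·(3.2000000 − 2.9000000) / (0.1631508 − (-0.2352893)) = 3.2000000 − (0.0489452)/(0.3984401) = 3.0771578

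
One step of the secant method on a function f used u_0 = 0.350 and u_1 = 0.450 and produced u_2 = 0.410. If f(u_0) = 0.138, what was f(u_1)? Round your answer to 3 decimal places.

-0.092

The secant line through (0.350, 0.138) and (0.450, f(u_1)) crosses zero at u_2 = 0.410.
So (0.350, 0.138), (0.450, f(u_1)), (0.410, 0) are collinear:
f(u_1) = 0.138 · (0.450 − 0.410) / (0.350 − 0.410) = 0.138 · (0.04000)/(-0.06000) = -0.09200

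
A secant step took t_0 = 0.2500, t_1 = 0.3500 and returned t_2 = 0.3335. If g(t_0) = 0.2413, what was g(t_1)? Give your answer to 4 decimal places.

-0.0477

The secant line through (0.2500, 0.2413) and (0.3500, g(t_1)) crosses zero at t_2 = 0.3335.
So (0.2500, 0.2413), (0.3500, g(t_1)), (0.3335, 0) are collinear:
g(t_1) = 0.2413 · (0.3500 − 0.3335) / (0.2500 − 0.3335) = 0.2413 · (0.016500)/(-0.083500) = -0.047682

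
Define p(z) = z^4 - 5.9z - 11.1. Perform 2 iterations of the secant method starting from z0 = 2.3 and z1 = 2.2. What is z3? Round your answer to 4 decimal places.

2.2176

p(2.3) = 3.314100, p(2.2) = -0.654400
z2 = 2.200000 − (-0.654400)·(2.200000 − 2.300000) / (-0.654400 − 3.314100) = 2.200000 − (0.065440)/(-3.968500) = 2.216490
p(2.216490) = -0.041418
z3 = 2.216490 − (-0.041418)·(2.216490 − 2.200000) / (-0.041418 − (-0.654400)) = 2.216490 − (-0.000683)/(0.612982) = 2.217604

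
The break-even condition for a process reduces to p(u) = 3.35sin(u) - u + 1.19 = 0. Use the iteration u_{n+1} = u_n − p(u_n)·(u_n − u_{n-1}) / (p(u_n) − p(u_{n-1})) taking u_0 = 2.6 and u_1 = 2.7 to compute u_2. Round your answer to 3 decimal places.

2.680

p(2.6) = 0.31693, p(2.7) = -0.07828
u_2 = 2.70000 − (-0.07828)·(2.70000 − 2.60000) / (-0.07828 − 0.31693) = 2.70000 − (-0.00783)/(-0.39521) = 2.68019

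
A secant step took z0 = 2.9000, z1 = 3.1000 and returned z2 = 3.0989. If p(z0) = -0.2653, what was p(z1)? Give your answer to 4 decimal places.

0.0015

The secant line through (2.9000, -0.2653) and (3.1000, p(z1)) crosses zero at z2 = 3.0989.
So (2.9000, -0.2653), (3.1000, p(z1)), (3.0989, 0) are collinear:
p(z1) = -0.2653 · (3.1000 − 3.0989) / (2.9000 − 3.0989) = -0.2653 · (0.001100)/(-0.198900) = 0.001467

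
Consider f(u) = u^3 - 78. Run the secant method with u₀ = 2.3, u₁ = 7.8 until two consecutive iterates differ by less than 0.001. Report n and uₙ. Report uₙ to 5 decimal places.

f(2.3) = -65.8330000, f(7.8) = 396.5520000
u₂ = 7.8000000 − 396.5520000·(5.5000000)/(462.3850000) = 3.0830736;  |Δ| = 4.7169264
f(3.0830736) = -48.6943277
u₃ = 3.0830736 − (-48.6943277)·(-4.7169264)/(-445.2463277) = 3.5989399;  |Δ| = 0.5158663
f(3.5989399) = -31.3852049
u₄ = 3.5989399 − (-31.3852049)·(0.5158663)/(17.3091227) = 4.5343176;  |Δ| = 0.9353778
f(4.5343176) = 15.2257362
u₅ = 4.5343176 − 15.2257362·(0.9353778)/(46.6109412) = 4.2287710;  |Δ| = 0.3055466
f(4.2287710) = -2.3789830
u₆ = 4.2287710 − (-2.3789830)·(-0.3055466)/(-17.6047192) = 4.2700605;  |Δ| = 0.0412895
f(4.2700605) = -0.1422053
u₇ = 4.2700605 − (-0.1422053)·(0.0412895)/(2.2367777) = 4.2726856;  |Δ| = 0.0026250
f(4.2726856) = 0.0014723
u₈ = 4.2726856 − 0.0014723·(0.0026250)/(0.1436775) = 4.2726587;  |Δ| = 0.0000269
|u₈ − u₇| = 0.0000269 < 0.001

n = 8, uₙ = 4.27266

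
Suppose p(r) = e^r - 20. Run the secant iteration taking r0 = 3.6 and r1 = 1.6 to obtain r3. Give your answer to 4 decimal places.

p(3.6) = 16.598234, p(1.6) = -15.046968
r2 = 1.600000 − (-15.046968)·(1.600000 − 3.600000) / (-15.046968 − 16.598234) = 1.600000 − (30.093935)/(-31.645202) = 2.550979
p(2.550979) = -7.180347
r3 = 2.550979 − (-7.180347)·(2.550979 − 1.600000) / (-7.180347 − (-15.046968)) = 2.550979 − (-6.828362)/(7.866621) = 3.418997

3.4190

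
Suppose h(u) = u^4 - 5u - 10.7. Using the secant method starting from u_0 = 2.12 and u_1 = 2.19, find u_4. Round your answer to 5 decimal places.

2.15237

h(2.12) = -1.1003686, h(2.19) = 1.3525752
u_2 = 2.1900000 − 1.3525752·(2.1900000 − 2.1200000) / (1.3525752 − (-1.1003686)) = 2.1900000 − (0.0946803)/(2.4529438) = 2.1514014
h(2.1514014) = -0.0337366
u_3 = 2.1514014 − (-0.0337366)·(2.1514014 − 2.1900000) / (-0.0337366 − 1.3525752) = 2.1514014 − (0.0013022)/(-1.3863119) = 2.1523407
h(2.1523407) = -0.0009945
u_4 = 2.1523407 − (-0.0009945)·(2.1523407 − 2.1514014) / (-0.0009945 − (-0.0337366)) = 2.1523407 − (-0.0000009)/(0.0327422) = 2.1523692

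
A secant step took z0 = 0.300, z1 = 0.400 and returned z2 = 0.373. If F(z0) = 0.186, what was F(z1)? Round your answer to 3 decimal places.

The secant line through (0.300, 0.186) and (0.400, F(z1)) crosses zero at z2 = 0.373.
So (0.300, 0.186), (0.400, F(z1)), (0.373, 0) are collinear:
F(z1) = 0.186 · (0.400 − 0.373) / (0.300 − 0.373) = 0.186 · (0.02700)/(-0.07300) = -0.06879

-0.069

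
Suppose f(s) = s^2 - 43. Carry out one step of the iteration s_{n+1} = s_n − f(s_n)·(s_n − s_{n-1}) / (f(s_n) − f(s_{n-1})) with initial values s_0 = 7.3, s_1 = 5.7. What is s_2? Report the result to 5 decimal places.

6.50846

f(7.3) = 10.2900000, f(5.7) = -10.5100000
s_2 = 5.7000000 − (-10.5100000)·(5.7000000 − 7.3000000) / (-10.5100000 − 10.2900000) = 5.7000000 − (16.8160000)/(-20.8000000) = 6.5084615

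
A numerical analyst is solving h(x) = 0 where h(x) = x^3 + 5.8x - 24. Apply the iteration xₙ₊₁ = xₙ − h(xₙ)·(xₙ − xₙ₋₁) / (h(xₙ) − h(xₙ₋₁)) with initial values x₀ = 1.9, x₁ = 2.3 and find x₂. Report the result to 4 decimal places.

2.2210

h(1.9) = -6.121000, h(2.3) = 1.507000
x₂ = 2.300000 − 1.507000·(2.300000 − 1.900000) / (1.507000 − (-6.121000)) = 2.300000 − (0.602800)/(7.628000) = 2.220975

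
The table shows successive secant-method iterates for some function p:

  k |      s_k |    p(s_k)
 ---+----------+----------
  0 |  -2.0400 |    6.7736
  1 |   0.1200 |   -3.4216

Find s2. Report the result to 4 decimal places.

-0.6049

s2 = 0.1200 − (-3.4216)·(0.1200 − (-2.0400)) / (-3.4216 − 6.7736)
   = 0.1200 − (-7.390656)/(-10.195200) = -0.604915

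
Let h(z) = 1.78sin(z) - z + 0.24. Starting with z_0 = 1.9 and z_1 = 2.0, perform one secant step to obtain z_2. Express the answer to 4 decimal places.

1.9147

h(1.9) = 0.024414, h(2.0) = -0.141451
z_2 = 2.000000 − (-0.141451)·(2.000000 − 1.900000) / (-0.141451 − 0.024414) = 2.000000 − (-0.014145)/(-0.165865) = 1.914719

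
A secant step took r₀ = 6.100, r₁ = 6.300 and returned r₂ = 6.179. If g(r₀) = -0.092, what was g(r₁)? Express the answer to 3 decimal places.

0.141

The secant line through (6.100, -0.092) and (6.300, g(r₁)) crosses zero at r₂ = 6.179.
So (6.100, -0.092), (6.300, g(r₁)), (6.179, 0) are collinear:
g(r₁) = -0.092 · (6.300 − 6.179) / (6.100 − 6.179) = -0.092 · (0.12100)/(-0.07900) = 0.14091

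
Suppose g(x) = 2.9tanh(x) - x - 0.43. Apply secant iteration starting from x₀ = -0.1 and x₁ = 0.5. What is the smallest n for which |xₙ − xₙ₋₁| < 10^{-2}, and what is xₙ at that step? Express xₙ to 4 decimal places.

g(-0.1) = -0.619037, g(0.5) = 0.410140
x₂ = 0.500000 − 0.410140·(0.600000)/(1.029177) = 0.260893;  |Δ| = 0.239107
g(0.260893) = 0.048985
x₃ = 0.260893 − 0.048985·(-0.239107)/(-0.361155) = 0.228461;  |Δ| = 0.032431
g(0.228461) = -0.007215
x₄ = 0.228461 − (-0.007215)·(-0.032431)/(-0.056200) = 0.232625;  |Δ| = 0.004163
|x₄ − x₃| = 0.004163 < 10^{-2}

n = 4, xₙ = 0.2326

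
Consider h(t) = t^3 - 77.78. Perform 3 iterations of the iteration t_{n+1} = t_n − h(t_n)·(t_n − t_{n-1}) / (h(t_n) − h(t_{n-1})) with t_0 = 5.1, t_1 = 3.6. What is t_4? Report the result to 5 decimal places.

h(5.1) = 54.8710000, h(3.6) = -31.1240000
t_2 = 3.6000000 − (-31.1240000)·(3.6000000 − 5.1000000) / (-31.1240000 − 54.8710000) = 3.6000000 − (46.6860000)/(-85.9950000) = 4.1428920
h(4.1428920) = -6.6732475
t_3 = 4.1428920 − (-6.6732475)·(4.1428920 − 3.6000000) / (-6.6732475 − (-31.1240000)) = 4.1428920 − (-3.6228528)/(24.4507525) = 4.2910614
h(4.2910614) = 1.2322063
t_4 = 4.2910614 − 1.2322063·(4.2910614 − 4.1428920) / (1.2322063 − (-6.6732475)) = 4.2910614 − (0.1825752)/(7.9054538) = 4.2679666

4.26797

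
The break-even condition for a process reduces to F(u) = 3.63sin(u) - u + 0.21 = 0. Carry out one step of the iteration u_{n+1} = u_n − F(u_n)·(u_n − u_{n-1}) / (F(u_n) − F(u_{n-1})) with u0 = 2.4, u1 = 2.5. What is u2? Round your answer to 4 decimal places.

2.4690

F(2.4) = 0.261931, F(2.5) = -0.117546
u2 = 2.500000 − (-0.117546)·(2.500000 − 2.400000) / (-0.117546 − 0.261931) = 2.500000 − (-0.011755)/(-0.379477) = 2.469024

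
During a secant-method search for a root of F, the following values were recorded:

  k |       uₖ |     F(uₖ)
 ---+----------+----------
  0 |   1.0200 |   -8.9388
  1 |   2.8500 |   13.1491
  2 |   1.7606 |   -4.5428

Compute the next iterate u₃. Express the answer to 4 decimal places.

2.0403

u₃ = 1.7606 − (-4.5428)·(1.7606 − 2.8500) / (-4.5428 − 13.1491)
   = 1.7606 − (4.948926)/(-17.691900) = 2.040328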